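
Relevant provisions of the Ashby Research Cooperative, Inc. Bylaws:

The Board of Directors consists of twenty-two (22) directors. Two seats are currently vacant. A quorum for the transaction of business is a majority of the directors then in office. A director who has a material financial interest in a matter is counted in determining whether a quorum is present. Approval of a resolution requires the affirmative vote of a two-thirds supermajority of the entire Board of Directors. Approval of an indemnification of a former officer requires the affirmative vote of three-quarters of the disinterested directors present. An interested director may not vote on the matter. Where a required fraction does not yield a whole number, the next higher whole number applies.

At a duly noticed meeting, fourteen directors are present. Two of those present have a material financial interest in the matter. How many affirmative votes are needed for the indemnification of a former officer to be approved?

The indemnification of a former officer requires three-fourths of the disinterested directors present (14 − 2 = 12).
3/4 of 12 = 9.

9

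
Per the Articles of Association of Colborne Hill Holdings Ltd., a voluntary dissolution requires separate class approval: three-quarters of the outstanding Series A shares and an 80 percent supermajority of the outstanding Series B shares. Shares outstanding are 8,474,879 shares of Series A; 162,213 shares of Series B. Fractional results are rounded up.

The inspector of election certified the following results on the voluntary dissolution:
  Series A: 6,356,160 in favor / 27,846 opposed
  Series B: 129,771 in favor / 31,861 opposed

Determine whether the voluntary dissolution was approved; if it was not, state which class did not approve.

Series A: 3/4 of 8474879 = 6356159.25, rounded up to 6356160; 6,356,160 required, 6,356,160 in favor — approved.
Series B: 4/5 of 162213 = 129770.40, rounded up to 129771; 129,771 required, 129,771 in favor — approved.

Approved — every class gave the required vote.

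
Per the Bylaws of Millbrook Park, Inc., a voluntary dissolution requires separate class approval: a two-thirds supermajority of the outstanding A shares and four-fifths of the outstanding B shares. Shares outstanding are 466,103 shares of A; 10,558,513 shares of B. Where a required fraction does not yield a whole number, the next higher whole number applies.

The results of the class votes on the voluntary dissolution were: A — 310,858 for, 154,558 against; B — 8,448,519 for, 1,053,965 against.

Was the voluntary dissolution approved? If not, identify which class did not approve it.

Approved — every class gave the required vote.

A: 2/3 of 466103 = 310735.33, rounded up to 310736; 310,736 required, 310,858 in favor — approved.
B: 4/5 of 10558513 = 8446810.40, rounded up to 8446811; 8,446,811 required, 8,448,519 in favor — approved.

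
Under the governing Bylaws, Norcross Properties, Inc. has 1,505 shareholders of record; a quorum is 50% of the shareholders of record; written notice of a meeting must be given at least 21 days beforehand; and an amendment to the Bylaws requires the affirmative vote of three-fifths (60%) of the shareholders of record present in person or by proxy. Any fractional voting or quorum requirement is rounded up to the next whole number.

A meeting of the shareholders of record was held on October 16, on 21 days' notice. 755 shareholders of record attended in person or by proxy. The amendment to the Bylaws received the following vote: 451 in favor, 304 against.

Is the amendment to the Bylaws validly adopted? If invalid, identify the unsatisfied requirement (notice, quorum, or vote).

Notice: 21 days given; 21 required. Satisfied.
Quorum: 50% of 1,505 = 752.50, rounded up to 753; 755 present. Satisfied.
Vote: requires three-fifths of those present (755); 3/5 of 755 = 453, so 453 needed; 451 in favor. Not satisfied.

Invalid — vote requirement not satisfied.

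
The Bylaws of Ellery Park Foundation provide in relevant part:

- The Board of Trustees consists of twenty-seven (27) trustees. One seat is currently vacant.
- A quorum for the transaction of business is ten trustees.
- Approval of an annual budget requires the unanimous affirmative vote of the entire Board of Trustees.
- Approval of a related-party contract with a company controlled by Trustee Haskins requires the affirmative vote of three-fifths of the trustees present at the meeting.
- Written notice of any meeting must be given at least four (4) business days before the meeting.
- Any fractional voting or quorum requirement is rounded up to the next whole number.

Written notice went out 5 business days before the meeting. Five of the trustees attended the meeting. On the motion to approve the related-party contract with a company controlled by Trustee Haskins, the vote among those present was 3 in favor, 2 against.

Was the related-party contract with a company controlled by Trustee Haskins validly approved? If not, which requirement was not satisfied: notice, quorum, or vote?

Notice: 5 business days given; 4 required (5 ≥ 4). Satisfied.
Quorum: 5 present; quorum is 10. Not satisfied.
Vote: the related-party contract with a company controlled by Trustee Haskins requires three-fifths of the trustees present (5). 3/5 of 5 = 3, so 3 affirmative votes are needed; 3 voted in favor. Satisfied. (Moot — without a quorum no business can be validly transacted.)

Invalid — quorum requirement not satisfied.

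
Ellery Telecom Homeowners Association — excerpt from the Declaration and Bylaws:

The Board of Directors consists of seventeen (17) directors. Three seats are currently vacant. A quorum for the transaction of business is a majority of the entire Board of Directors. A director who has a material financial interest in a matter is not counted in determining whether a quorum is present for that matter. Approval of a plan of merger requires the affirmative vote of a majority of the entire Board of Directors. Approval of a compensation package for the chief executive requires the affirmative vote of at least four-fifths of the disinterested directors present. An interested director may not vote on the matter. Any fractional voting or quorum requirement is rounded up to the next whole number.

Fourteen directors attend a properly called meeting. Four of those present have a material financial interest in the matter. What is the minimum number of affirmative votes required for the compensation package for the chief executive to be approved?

The compensation package for the chief executive requires four-fifths of the disinterested directors present (14 − 4 = 10).
4/5 of 10 = 8.

8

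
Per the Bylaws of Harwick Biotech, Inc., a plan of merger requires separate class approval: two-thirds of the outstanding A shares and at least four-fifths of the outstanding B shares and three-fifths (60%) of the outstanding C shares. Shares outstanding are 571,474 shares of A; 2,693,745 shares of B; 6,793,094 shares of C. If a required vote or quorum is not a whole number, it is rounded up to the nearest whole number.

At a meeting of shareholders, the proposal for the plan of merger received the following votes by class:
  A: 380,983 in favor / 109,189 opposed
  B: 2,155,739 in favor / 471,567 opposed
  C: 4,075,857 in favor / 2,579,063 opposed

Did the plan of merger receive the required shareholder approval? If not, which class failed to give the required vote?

Approved — every class gave the required vote.

A: 2/3 of 571474 = 380982.67, rounded up to 380983; 380,983 required, 380,983 in favor — approved.
B: 4/5 of 2693745 = 2154996; 2,154,996 required, 2,155,739 in favor — approved.
C: 3/5 of 6793094 = 4075856.40, rounded up to 4075857; 4,075,857 required, 4,075,857 in favor — approved.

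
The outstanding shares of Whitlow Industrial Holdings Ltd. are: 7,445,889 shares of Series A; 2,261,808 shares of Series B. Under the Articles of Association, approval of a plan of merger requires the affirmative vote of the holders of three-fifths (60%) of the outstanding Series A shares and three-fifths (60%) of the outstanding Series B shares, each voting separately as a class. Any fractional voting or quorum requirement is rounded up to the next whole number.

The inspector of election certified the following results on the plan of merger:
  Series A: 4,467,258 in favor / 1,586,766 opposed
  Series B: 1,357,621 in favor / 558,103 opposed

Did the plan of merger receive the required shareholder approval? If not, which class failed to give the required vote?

Not approved — the Series A shares did not give the required vote.

Series A: 3/5 of 7445889 = 4467533.40, rounded up to 4467534; 4,467,534 required, 4,467,258 in favor — not approved.
Series B: 3/5 of 2261808 = 1357084.80, rounded up to 1357085; 1,357,085 required, 1,357,621 in favor — approved.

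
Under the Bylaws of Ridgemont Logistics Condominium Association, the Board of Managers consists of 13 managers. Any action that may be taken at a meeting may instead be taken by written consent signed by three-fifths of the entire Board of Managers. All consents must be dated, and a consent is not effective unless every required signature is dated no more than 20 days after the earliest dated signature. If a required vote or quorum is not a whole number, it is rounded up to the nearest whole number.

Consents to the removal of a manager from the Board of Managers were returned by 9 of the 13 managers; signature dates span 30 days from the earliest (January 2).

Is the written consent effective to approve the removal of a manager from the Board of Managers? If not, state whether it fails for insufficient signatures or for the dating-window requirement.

Signatures required: three-fifths of 13 — 3/5 of 13 = 7.80, rounded up to 8, so 8 needed; 9 signed. Sufficient.
Dating window: the latest signature is 30 days after the earliest; the limit is 20 days. Outside the window.

Not effective — dating-window requirement not satisfied.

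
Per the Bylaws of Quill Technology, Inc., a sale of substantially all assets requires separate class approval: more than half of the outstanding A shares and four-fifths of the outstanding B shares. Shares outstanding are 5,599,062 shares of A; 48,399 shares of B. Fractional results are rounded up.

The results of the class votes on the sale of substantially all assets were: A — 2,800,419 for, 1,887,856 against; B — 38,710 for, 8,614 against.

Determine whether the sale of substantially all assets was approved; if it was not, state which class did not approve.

Not approved — the B shares did not give the required vote.

A: a majority of 5599062 is 2799532; 2,799,532 required, 2,800,419 in favor — approved.
B: 4/5 of 48399 = 38719.20, rounded up to 38720; 38,720 required, 38,710 in favor — not approved.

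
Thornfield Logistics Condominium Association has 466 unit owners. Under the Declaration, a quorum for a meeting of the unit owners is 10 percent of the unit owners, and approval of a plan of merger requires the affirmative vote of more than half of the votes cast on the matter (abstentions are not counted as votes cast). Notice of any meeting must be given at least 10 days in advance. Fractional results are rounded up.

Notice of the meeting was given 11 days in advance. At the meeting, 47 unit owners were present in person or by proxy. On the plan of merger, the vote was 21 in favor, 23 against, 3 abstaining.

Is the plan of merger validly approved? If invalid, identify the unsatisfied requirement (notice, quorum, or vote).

Invalid — vote requirement not satisfied.

Notice: 11 days given; 10 required. Satisfied.
Quorum: 10% of 466 = 46.60, rounded up to 47; 47 present. Satisfied.
Vote: requires a majority of the votes cast (47 − 3 abstaining = 44); a majority of 44 is 23, so 23 needed; 21 in favor. Not satisfied.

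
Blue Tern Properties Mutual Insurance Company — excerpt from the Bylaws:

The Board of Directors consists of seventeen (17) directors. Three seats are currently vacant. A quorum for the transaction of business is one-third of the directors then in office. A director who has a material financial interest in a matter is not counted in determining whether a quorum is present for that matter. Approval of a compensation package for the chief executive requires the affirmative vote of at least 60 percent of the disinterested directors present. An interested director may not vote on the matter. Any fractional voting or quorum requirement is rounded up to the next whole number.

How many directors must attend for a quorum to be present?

5

1/3 of 14 = 4.67, rounded up to 5.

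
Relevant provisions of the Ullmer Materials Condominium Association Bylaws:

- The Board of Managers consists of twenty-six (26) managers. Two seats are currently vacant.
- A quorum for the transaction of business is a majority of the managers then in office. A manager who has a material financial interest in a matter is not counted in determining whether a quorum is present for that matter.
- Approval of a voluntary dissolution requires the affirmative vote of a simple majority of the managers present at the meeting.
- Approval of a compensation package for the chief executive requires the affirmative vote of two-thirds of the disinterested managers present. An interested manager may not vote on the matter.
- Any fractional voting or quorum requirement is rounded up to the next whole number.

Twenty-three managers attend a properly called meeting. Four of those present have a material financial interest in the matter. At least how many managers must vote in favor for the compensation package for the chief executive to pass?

The compensation package for the chief executive requires two-thirds of the disinterested managers present (23 − 4 = 19).
2/3 of 19 = 12.67, rounded up to 13.

13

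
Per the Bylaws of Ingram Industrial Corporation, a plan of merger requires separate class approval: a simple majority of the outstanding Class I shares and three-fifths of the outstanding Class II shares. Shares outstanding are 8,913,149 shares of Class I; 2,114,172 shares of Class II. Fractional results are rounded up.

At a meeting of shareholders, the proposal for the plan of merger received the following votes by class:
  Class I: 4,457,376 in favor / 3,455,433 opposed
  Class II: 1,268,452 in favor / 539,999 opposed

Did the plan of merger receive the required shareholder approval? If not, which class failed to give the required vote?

Not approved — the Class II shares did not give the required vote.

Class I: a majority of 8913149 is 4456575; 4,456,575 required, 4,457,376 in favor — approved.
Class II: 3/5 of 2114172 = 1268503.20, rounded up to 1268504; 1,268,504 required, 1,268,452 in favor — not approved.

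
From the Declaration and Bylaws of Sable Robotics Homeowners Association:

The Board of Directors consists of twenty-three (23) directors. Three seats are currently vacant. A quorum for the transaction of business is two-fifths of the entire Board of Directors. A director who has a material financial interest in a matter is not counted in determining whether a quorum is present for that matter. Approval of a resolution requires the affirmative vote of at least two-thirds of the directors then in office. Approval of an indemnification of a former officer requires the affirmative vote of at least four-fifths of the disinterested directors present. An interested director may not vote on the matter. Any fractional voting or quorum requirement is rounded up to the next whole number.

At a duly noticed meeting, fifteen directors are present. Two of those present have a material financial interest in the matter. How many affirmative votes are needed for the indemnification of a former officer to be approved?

The indemnification of a former officer requires four-fifths of the disinterested directors present (15 − 2 = 13).
4/5 of 13 = 10.40, rounded up to 11.

11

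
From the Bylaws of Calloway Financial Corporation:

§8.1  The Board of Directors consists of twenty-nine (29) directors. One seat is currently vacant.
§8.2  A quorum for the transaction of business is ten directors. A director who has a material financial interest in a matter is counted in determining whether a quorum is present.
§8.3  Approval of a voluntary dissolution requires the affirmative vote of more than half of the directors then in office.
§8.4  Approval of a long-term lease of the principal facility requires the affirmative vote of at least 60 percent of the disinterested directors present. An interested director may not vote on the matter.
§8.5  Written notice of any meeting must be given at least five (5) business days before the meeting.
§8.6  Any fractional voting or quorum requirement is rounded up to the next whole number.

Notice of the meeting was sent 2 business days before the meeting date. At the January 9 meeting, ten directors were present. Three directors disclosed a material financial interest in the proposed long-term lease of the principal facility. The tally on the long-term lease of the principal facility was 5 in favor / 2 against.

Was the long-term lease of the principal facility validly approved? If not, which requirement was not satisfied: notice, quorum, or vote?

Notice: 2 business days given; 5 required (2 < 5). Not satisfied.
Quorum: 10 present (interested directors count toward quorum); quorum is 10. Satisfied.
Vote: the long-term lease of the principal facility requires three-fifths of the disinterested directors present (10 − 3 = 7). 3/5 of 7 = 4.20, rounded up to 5, so 5 affirmative votes are needed; 5 voted in favor. Satisfied.

Invalid — notice requirement not satisfied.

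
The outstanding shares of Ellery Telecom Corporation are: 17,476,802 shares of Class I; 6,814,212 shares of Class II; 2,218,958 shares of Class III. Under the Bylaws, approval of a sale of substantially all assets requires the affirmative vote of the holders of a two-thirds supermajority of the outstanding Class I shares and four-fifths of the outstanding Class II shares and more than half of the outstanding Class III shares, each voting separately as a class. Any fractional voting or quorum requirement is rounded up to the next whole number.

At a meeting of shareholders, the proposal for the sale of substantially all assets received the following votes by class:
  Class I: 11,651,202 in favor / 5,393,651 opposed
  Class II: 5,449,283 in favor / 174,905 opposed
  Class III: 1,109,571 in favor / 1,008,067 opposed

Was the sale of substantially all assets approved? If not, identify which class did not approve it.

Not approved — the Class II shares did not give the required vote.

Class I: 2/3 of 17476802 = 11651201.33, rounded up to 11651202; 11,651,202 required, 11,651,202 in favor — approved.
Class II: 4/5 of 6814212 = 5451369.60, rounded up to 5451370; 5,451,370 required, 5,449,283 in favor — not approved.
Class III: a majority of 2218958 is 1109480; 1,109,480 required, 1,109,571 in favor — approved.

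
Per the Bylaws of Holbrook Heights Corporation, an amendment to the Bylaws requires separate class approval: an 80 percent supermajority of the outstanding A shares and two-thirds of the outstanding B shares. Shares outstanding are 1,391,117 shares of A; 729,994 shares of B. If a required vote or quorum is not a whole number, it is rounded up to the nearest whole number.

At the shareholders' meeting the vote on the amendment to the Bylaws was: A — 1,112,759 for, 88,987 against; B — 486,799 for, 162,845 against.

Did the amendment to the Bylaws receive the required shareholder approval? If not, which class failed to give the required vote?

Not approved — the A shares did not give the required vote.

A: 4/5 of 1391117 = 1112893.60, rounded up to 1112894; 1,112,894 required, 1,112,759 in favor — not approved.
B: 2/3 of 729994 = 486662.67, rounded up to 486663; 486,663 required, 486,799 in favor — approved.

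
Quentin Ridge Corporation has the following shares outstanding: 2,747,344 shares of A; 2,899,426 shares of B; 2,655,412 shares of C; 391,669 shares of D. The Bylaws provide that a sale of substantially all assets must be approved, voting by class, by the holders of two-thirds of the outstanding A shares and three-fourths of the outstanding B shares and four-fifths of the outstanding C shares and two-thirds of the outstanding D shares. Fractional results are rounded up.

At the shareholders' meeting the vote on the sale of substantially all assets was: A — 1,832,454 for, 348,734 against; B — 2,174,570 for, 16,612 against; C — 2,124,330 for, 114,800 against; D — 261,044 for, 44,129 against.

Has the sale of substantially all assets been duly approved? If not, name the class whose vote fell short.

A: 2/3 of 2747344 = 1831562.67, rounded up to 1831563; 1,831,563 required, 1,832,454 in favor — approved.
B: 3/4 of 2899426 = 2174569.50, rounded up to 2174570; 2,174,570 required, 2,174,570 in favor — approved.
C: 4/5 of 2655412 = 2124329.60, rounded up to 2124330; 2,124,330 required, 2,124,330 in favor — approved.
D: 2/3 of 391669 = 261112.67, rounded up to 261113; 261,113 required, 261,044 in favor — not approved.

Not approved — the D shares did not give the required vote.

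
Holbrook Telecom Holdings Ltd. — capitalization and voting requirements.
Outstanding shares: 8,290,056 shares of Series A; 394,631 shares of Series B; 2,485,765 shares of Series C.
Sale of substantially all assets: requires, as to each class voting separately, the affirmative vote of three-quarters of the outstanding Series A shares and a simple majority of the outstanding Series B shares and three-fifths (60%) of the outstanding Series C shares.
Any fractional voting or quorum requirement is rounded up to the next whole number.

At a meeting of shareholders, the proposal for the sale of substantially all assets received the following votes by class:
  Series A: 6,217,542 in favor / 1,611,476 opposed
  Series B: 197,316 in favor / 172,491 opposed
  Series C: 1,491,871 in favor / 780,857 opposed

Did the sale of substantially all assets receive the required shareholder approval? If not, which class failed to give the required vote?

Approved — every class gave the required vote.

Series A: 3/4 of 8290056 = 6217542; 6,217,542 required, 6,217,542 in favor — approved.
Series B: a majority of 394631 is 197316; 197,316 required, 197,316 in favor — approved.
Series C: 3/5 of 2485765 = 1491459; 1,491,459 required, 1,491,871 in favor — approved.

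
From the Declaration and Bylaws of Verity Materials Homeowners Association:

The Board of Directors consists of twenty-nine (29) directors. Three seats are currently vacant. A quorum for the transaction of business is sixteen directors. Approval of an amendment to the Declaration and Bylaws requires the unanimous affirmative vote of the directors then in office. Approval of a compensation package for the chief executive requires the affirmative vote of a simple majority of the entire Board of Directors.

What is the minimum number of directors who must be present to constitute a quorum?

The quorum is fixed at 16.

16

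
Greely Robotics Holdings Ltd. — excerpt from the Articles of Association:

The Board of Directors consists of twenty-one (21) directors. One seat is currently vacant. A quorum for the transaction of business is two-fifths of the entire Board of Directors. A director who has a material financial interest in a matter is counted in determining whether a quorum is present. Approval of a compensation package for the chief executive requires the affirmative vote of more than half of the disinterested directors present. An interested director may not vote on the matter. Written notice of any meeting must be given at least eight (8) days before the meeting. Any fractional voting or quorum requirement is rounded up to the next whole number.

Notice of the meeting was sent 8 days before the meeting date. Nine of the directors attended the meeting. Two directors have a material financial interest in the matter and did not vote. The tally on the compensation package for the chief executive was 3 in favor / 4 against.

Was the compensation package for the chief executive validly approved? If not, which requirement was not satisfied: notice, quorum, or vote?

Notice: 8 days given; 8 required (8 ≥ 8). Satisfied.
Quorum: 9 present (interested directors count toward quorum); quorum is 9. Satisfied.
Vote: the compensation package for the chief executive requires a majority of the disinterested directors present (9 − 2 = 7). A majority of 7 is 4, so 4 affirmative votes are needed; 3 voted in favor. Not satisfied.

Invalid — vote requirement not satisfied.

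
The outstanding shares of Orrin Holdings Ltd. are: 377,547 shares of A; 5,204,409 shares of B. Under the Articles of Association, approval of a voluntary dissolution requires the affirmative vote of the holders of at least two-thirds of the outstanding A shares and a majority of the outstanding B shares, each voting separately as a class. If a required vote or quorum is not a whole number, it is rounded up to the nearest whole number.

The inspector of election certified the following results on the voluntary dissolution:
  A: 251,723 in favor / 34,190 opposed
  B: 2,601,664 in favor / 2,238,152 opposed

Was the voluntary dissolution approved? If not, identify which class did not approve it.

Not approved — the B shares did not give the required vote.

A: 2/3 of 377547 = 251698; 251,698 required, 251,723 in favor — approved.
B: a majority of 5204409 is 2602205; 2,602,205 required, 2,601,664 in favor — not approved.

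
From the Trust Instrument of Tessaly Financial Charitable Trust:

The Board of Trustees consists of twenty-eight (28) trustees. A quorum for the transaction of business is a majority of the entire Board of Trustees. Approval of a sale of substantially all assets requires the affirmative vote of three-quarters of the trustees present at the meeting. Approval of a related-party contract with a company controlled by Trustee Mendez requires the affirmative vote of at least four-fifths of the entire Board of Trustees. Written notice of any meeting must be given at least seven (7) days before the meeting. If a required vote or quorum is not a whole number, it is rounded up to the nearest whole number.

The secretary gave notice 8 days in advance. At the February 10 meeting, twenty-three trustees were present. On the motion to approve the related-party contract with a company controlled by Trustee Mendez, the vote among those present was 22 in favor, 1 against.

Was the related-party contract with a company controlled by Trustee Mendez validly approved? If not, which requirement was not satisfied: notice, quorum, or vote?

Notice: 8 days given; 7 required (8 ≥ 7). Satisfied.
Quorum: 23 present; quorum is 15. Satisfied.
Vote: the related-party contract with a company controlled by Trustee Mendez requires four-fifths of the entire Board of Trustees (28). 4/5 of 28 = 22.40, rounded up to 23, so 23 affirmative votes are needed; 22 voted in favor. Not satisfied.

Invalid — vote requirement not satisfied.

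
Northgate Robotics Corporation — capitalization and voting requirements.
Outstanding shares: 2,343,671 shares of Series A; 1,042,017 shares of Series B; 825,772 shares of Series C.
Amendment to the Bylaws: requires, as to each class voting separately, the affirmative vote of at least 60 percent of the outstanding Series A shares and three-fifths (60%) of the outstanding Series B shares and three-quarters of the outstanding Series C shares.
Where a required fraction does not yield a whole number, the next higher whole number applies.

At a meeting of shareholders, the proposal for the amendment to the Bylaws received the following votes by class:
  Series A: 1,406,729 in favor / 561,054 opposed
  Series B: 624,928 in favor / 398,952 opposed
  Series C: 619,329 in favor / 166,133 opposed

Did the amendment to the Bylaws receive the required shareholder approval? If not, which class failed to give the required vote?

Not approved — the Series B shares did not give the required vote.

Series A: 3/5 of 2343671 = 1406202.60, rounded up to 1406203; 1,406,203 required, 1,406,729 in favor — approved.
Series B: 3/5 of 1042017 = 625210.20, rounded up to 625211; 625,211 required, 624,928 in favor — not approved.
Series C: 3/4 of 825772 = 619329; 619,329 required, 619,329 in favor — approved.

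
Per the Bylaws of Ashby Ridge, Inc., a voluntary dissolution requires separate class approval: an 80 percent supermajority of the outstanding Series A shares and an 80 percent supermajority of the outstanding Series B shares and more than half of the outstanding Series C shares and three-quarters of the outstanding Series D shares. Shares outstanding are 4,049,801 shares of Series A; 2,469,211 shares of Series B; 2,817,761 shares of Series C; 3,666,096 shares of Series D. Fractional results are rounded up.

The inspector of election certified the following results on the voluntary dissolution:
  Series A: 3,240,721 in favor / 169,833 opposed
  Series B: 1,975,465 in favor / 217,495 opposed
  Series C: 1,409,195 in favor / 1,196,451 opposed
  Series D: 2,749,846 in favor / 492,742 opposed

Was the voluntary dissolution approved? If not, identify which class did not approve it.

Approved — every class gave the required vote.

Series A: 4/5 of 4049801 = 3239840.80, rounded up to 3239841; 3,239,841 required, 3,240,721 in favor — approved.
Series B: 4/5 of 2469211 = 1975368.80, rounded up to 1975369; 1,975,369 required, 1,975,465 in favor — approved.
Series C: a majority of 2817761 is 1408881; 1,408,881 required, 1,409,195 in favor — approved.
Series D: 3/4 of 3666096 = 2749572; 2,749,572 required, 2,749,846 in favor — approved.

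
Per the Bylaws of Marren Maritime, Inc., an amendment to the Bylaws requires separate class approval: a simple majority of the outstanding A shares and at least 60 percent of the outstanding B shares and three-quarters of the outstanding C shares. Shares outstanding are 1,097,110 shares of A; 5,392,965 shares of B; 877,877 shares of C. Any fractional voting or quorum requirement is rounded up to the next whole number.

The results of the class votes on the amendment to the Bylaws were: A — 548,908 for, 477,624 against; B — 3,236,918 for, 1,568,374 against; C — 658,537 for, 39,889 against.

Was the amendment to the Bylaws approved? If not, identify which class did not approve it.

Approved — every class gave the required vote.

A: a majority of 1097110 is 548556; 548,556 required, 548,908 in favor — approved.
B: 3/5 of 5392965 = 3235779; 3,235,779 required, 3,236,918 in favor — approved.
C: 3/4 of 877877 = 658407.75, rounded up to 658408; 658,408 required, 658,537 in favor — approved.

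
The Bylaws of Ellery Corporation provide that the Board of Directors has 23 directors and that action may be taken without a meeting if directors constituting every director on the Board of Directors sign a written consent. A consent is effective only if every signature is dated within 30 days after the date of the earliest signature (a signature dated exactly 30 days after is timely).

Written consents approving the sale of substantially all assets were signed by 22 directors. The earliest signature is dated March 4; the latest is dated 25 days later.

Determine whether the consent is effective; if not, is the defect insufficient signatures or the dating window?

Signatures required: every one of 23 — unanimous means all 23, so 23 needed; 22 signed. Insufficient.
Dating window: the latest signature is 25 days after the earliest; the limit is 30 days. Within the window.

Not effective — insufficient signatures.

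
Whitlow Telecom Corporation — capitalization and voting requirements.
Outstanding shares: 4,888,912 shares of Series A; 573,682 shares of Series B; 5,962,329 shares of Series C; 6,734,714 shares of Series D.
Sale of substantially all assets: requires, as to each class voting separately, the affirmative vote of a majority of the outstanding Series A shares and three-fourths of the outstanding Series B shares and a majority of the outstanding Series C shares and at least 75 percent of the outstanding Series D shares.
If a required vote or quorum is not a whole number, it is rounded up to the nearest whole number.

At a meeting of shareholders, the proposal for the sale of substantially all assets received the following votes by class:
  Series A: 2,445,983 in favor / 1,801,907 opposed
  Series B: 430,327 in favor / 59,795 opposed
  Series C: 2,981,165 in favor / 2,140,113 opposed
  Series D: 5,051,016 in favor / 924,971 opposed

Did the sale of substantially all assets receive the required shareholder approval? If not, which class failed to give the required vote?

Not approved — the Series D shares did not give the required vote.

Series A: a majority of 4888912 is 2444457; 2,444,457 required, 2,445,983 in favor — approved.
Series B: 3/4 of 573682 = 430261.50, rounded up to 430262; 430,262 required, 430,327 in favor — approved.
Series C: a majority of 5962329 is 2981165; 2,981,165 required, 2,981,165 in favor — approved.
Series D: 3/4 of 6734714 = 5051035.50, rounded up to 5051036; 5,051,036 required, 5,051,016 in favor — not approved.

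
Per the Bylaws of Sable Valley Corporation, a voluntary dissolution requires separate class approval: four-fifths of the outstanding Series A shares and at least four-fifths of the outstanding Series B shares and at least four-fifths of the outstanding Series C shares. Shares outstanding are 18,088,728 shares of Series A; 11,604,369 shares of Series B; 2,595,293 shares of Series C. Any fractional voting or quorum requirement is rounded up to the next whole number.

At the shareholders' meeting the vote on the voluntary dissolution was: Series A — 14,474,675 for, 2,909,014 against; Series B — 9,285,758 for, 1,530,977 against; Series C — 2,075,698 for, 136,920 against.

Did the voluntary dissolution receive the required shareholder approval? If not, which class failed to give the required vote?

Not approved — the Series C shares did not give the required vote.

Series A: 4/5 of 18088728 = 14470982.40, rounded up to 14470983; 14,470,983 required, 14,474,675 in favor — approved.
Series B: 4/5 of 11604369 = 9283495.20, rounded up to 9283496; 9,283,496 required, 9,285,758 in favor — approved.
Series C: 4/5 of 2595293 = 2076234.40, rounded up to 2076235; 2,076,235 required, 2,075,698 in favor — not approved.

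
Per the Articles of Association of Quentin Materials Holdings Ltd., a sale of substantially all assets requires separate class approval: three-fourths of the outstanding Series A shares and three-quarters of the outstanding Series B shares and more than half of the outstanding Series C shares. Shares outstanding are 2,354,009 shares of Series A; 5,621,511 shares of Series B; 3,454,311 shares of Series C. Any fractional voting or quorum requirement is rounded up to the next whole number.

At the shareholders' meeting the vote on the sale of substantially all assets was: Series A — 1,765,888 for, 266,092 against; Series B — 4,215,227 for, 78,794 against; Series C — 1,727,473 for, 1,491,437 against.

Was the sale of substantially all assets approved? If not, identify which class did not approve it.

Not approved — the Series B shares did not give the required vote.

Series A: 3/4 of 2354009 = 1765506.75, rounded up to 1765507; 1,765,507 required, 1,765,888 in favor — approved.
Series B: 3/4 of 5621511 = 4216133.25, rounded up to 4216134; 4,216,134 required, 4,215,227 in favor — not approved.
Series C: a majority of 3454311 is 1727156; 1,727,156 required, 1,727,473 in favor — approved.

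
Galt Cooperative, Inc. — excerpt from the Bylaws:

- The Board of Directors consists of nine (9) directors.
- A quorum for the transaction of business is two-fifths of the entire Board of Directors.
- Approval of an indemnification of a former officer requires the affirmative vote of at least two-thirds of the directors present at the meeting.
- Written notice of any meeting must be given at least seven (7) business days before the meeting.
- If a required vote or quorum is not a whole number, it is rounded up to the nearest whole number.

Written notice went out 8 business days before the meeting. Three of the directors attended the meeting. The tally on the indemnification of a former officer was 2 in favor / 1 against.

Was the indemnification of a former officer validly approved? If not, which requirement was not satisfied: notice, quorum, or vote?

Invalid — quorum requirement not satisfied.

Notice: 8 business days given; 7 required (8 ≥ 7). Satisfied.
Quorum: 3 present; quorum is 4. Not satisfied.
Vote: the indemnification of a former officer requires two-thirds of the directors present (3). 2/3 of 3 = 2, so 2 affirmative votes are needed; 2 voted in favor. Satisfied. (Moot — without a quorum no business can be validly transacted.)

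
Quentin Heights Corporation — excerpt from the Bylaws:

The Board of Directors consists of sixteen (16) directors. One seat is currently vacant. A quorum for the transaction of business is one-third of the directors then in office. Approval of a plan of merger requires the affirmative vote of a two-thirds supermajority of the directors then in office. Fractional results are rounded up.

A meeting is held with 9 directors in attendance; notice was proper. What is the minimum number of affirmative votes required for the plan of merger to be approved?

The plan of merger requires two-thirds of the directors then in office (15).
2/3 of 15 = 10.
(Only 9 can vote, so the plan of merger cannot pass at this meeting, but the required vote is still 10.)

10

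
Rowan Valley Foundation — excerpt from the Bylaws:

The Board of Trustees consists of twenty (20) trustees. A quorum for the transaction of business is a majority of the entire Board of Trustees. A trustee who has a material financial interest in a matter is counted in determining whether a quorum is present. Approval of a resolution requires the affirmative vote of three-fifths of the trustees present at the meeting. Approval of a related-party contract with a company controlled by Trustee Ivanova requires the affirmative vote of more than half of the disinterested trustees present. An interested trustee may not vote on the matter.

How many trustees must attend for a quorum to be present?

11

A majority of 20 is 11.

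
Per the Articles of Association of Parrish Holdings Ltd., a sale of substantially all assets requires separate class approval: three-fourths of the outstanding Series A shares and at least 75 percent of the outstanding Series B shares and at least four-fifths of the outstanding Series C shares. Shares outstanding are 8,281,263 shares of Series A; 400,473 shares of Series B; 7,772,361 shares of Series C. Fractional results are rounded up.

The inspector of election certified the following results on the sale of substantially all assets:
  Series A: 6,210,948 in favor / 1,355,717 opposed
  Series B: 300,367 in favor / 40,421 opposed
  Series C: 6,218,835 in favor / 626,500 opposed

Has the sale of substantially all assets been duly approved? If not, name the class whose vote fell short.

Approved — every class gave the required vote.

Series A: 3/4 of 8281263 = 6210947.25, rounded up to 6210948; 6,210,948 required, 6,210,948 in favor — approved.
Series B: 3/4 of 400473 = 300354.75, rounded up to 300355; 300,355 required, 300,367 in favor — approved.
Series C: 4/5 of 7772361 = 6217888.80, rounded up to 6217889; 6,217,889 required, 6,218,835 in favor — approved.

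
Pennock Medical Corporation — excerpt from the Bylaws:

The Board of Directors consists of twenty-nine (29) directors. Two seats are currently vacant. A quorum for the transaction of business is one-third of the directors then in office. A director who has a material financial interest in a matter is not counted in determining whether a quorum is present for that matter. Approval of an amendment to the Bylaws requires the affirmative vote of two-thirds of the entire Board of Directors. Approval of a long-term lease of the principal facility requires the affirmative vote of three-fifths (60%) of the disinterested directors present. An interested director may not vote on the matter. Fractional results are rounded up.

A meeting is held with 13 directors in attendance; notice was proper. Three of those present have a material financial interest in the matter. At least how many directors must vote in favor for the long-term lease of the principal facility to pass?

The long-term lease of the principal facility requires three-fifths of the disinterested directors present (13 − 3 = 10).
3/5 of 10 = 6.

6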